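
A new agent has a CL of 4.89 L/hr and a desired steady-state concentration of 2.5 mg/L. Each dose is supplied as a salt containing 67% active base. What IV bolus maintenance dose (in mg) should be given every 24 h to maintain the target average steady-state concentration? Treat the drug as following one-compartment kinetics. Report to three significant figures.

D = CL × Css × τ / S = 4.890 × 2.5 × 24 / 0.67 = 437.9 mg

438 mg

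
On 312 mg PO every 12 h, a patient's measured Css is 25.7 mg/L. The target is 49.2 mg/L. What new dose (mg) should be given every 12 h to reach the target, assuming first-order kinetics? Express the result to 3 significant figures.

With linear kinetics, Css is proportional to dose rate (D/τ) at fixed clearance.
D₂ = D₁ × (Css,target / Css,current) = 312 × 49.2/25.7 = 597.3 mg

597 mg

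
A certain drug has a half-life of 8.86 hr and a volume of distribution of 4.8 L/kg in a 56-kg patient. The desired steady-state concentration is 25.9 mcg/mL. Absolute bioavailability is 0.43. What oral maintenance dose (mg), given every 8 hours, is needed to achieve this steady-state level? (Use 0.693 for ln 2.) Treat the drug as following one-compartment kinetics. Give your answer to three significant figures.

Vd(total) = 56 kg × 4.8 L/kg = 268.8 L
k = 0.693/8.86 = 0.07822 h⁻¹, so CL = k·Vd = 0.07822 × 268.8 = 21.03 L/h
D = CL × Css × τ / F = 21.03 × 25.9 × 8 / 0.43 = 10130 mg

10100 mg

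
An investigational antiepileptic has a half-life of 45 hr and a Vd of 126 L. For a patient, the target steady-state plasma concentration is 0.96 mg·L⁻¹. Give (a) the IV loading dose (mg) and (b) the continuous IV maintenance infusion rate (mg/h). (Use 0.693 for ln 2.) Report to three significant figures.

(a) 121 mg; (b) 1.86 mg/h

LD = Vd × C = 126.0 × 0.96 = 121.0 mg
CL = 0.693 × Vd / t½ = 0.693 × 126.0 / 45 = 1.940 L/h
Infusion rate = CL × Css = 1.940 × 0.96 = 1.862 mg/h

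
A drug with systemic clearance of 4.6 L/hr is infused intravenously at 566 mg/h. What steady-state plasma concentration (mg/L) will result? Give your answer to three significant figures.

Css = rate / CL = 566 / 4.600 = 123.0 mg/L

123 mg/L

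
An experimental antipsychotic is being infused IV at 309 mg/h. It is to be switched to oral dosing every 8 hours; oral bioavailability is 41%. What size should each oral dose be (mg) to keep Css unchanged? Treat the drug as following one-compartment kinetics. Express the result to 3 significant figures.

To maintain the same Css, the systemic dosing rate must be unchanged: F·D/τ = infusion rate.
D = rate × τ / F = 309 × 8 / 0.41 = 6029 mg

6030 mg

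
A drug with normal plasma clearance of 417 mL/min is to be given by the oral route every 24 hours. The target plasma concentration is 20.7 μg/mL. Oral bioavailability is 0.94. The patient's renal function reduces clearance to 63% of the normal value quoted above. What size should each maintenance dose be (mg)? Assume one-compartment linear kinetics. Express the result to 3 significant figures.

Convert clearance: 417 mL/min × 60 min/h ÷ 1000 mL/L = 25.02 L/h
Patient clearance = 0.63 × 25.02 = 15.76 L/h
D = CL × Css × τ / F = 15.76 × 20.7 × 24 / 0.94 = 8329 mg

8330 mg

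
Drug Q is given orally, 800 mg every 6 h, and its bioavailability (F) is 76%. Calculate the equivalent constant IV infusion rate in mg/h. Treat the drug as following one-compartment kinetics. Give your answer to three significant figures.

101 mg/h

Equivalent systemic input: infusion rate = F·D/τ.
Rate = 0.76 × 800 / 6 = 101.3 mg/h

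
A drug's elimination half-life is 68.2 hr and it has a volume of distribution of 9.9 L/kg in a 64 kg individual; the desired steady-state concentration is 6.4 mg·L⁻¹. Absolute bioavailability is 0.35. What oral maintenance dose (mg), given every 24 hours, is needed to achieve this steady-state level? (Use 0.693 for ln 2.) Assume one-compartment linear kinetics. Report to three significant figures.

2830 mg

Total Vd = 9.9 × 64 = 633.6 L
CL = 0.693 × Vd / t½ = 0.693 × 633.6 / 68.2 = 6.438 L/h
D = CL × Css × τ / F = 6.438 × 6.4 × 24 / 0.35 = 2825 mg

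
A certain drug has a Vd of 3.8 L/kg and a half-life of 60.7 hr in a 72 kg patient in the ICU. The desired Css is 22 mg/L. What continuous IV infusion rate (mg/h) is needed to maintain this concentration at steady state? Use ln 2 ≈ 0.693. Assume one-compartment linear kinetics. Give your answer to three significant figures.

Total Vd = 3.8 × 72 = 273.6 L
CL = 0.693 × Vd / t½ = 0.693 × 273.6 / 60.7 = 3.124 L/h
Infusion rate = CL × Css = 3.124 × 22 = 68.73 mg/h

68.7 mg/h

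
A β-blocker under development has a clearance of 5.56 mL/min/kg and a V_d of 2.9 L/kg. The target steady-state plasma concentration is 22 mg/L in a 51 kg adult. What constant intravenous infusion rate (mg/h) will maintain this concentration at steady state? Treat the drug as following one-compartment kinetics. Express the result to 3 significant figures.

374 mg/h

CL = 5.56 mL/min/kg × 51 kg = 283.6 mL/min = 283.6 × 60/1000 = 17.02 L/h
Rate = CL × Css = 17.02 × 22 = 374.4 mg/h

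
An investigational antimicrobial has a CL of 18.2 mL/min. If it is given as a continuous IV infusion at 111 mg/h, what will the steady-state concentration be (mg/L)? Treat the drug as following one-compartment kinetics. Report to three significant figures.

Convert clearance: 18.2 mL/min × 60 min/h ÷ 1000 mL/L = 1.092 L/h
Css = rate / CL = 111 / 1.092 = 101.6 mg/L

102 mg/L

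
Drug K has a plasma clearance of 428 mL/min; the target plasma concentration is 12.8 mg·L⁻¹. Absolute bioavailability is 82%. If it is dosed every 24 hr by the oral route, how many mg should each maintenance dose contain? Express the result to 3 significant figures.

9620 mg

Convert clearance: 428 mL/min × 60 min/h ÷ 1000 mL/L = 25.68 L/h
D = CL × Css × τ / F = 25.68 × 12.8 × 24 / 0.82 = 9621 mg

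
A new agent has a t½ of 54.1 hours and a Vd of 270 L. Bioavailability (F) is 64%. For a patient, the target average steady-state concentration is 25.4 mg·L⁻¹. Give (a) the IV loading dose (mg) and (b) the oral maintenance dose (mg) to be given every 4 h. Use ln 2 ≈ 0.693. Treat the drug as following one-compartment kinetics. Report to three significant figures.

LD = Vd × C = 270.0 × 25.4 = 6858 mg
CL = 0.693 × Vd / t½ = 0.693 × 270.0 / 54.1 = 3.459 L/h
D = CL × Css × τ / F = 3.459 × 25.4 × 4 / 0.64 = 549.1 mg

(a) 6860 mg; (b) 549 mg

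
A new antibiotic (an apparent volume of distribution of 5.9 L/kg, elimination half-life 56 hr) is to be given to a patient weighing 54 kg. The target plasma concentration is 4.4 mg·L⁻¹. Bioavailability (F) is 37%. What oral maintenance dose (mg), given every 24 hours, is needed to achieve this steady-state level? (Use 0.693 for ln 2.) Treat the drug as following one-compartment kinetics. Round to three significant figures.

1130 mg

Vd(total) = 54 kg × 5.9 L/kg = 318.6 L
k = 0.693/56 = 0.01238 h⁻¹, so CL = k·Vd = 0.01238 × 318.6 = 3.944 L/h
D = CL × Css × τ / F = 3.944 × 4.4 × 24 / 0.37 = 1126 mg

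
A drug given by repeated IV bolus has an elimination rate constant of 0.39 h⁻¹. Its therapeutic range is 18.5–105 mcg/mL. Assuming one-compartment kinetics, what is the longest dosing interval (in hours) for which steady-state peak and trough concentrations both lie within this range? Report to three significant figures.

4.45 h

Between IV bolus doses, concentration decays as C = C₀·e^(−kτ), so C_peak/C_trough = e^(kτ).
τ_max = ln(C_peak/C_trough) / k = ln(105/18.5) / 0.3900 = 1.736 / 0.3900 = 4.451 h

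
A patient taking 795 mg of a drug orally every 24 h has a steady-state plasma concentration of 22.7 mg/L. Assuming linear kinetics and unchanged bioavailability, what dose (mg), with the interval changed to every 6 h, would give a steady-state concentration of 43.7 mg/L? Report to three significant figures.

383 mg

For first-order elimination, Css ∝ F·D/(CL·τ); F and CL are unchanged, so Css ∝ D/τ.
D₂ = D₁ × (Css,target / Css,current) × (τ₂/τ₁) = 795 × (43.7/22.7) × (6/24) = 382.6 mg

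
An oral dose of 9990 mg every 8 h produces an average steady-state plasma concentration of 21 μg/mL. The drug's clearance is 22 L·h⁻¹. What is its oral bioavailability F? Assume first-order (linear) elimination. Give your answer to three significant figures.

0.370

F·D/τ = CL·Css at steady state → F = CL·Css·τ / D.
F = 22 × 21 × 8 / 9990 = 0.370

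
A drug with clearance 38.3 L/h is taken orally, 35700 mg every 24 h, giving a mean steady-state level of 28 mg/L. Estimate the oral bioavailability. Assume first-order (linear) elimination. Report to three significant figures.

F·D/τ = CL·Css at steady state → F = CL·Css·τ / D.
F = 38.3 × 28 × 24 / 35700 = 0.721

0.721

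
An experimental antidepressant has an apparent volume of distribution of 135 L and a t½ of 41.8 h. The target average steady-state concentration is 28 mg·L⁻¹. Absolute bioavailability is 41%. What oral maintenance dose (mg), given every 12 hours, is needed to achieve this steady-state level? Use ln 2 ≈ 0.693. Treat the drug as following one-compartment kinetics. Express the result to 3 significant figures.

k = 0.693/41.8 = 0.01658 h⁻¹, so CL = k·Vd = 0.01658 × 135.0 = 2.238 L/h
D = CL × Css × τ / F = 2.238 × 28 × 12 / 0.41 = 1834 mg

1830 mg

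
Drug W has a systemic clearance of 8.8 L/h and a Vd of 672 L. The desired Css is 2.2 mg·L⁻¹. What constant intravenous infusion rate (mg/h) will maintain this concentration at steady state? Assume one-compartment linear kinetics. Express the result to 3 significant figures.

Maintenance depends on clearance, not Vd — rate in must match rate out.
Rate = CL × Css = 8.800 × 2.2 = 19.36 mg/h

19.4 mg/h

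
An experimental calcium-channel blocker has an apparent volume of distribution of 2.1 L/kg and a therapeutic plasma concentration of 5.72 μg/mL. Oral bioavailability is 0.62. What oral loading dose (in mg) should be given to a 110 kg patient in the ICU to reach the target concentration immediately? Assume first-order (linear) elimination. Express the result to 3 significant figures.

2130 mg

Total Vd = 2.1 × 110 = 231.0 L
LD = Vd × C / F = 231.0 × 5.720 / 0.62 = 2131 mg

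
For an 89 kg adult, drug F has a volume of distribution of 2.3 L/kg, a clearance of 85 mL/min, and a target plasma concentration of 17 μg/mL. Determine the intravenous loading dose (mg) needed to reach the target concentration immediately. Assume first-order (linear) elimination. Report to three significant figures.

3480 mg

Vd = 2.3 L/kg × 89 kg = 204.7 L
LD = Vd × C = 204.7 × 17.00 = 3480 mg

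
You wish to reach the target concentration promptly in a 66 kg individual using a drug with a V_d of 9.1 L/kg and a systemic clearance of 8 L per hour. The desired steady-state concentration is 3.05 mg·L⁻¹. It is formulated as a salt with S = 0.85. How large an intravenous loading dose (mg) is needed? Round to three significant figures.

Vd = 9.1 L/kg × 66 kg = 600.6 L
LD = Vd × C / S = 600.6 × 3.050 / 0.85 = 2155 mg

2160 mg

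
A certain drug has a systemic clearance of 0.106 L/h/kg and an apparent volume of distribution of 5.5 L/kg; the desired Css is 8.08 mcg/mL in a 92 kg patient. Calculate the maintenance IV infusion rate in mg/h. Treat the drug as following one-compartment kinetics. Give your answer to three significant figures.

78.8 mg/h

CL = 0.106 L/h/kg × 92 kg = 9.752 L/h
At steady state, infusion rate equals elimination rate: rate in = CL × Css.
R₀ = 9.752 × 8.08 = 78.80 mg/h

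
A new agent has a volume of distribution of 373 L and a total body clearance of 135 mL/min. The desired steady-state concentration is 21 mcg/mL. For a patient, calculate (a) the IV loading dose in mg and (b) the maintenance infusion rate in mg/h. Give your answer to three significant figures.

(a) 7830 mg; (b) 170 mg/h

LD = Vd · C_target = 373.0 × 21 = 7833 mg
Convert clearance: 135 mL/min × 60 min/h ÷ 1000 mL/L = 8.100 L/h
Maintenance: replace elimination → rate = CL × Css = 8.100 × 21 = 170.1 mg/h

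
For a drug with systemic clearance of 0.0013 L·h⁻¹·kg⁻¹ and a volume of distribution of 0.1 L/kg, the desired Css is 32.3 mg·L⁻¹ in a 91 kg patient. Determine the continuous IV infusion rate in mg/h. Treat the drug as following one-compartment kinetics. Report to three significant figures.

CL = 0.0013 L·h⁻¹·kg⁻¹ × 91 kg = 0.1183 L/h
Vd does not affect the maintenance rate; only clearance governs steady-state input.
R₀ = 0.1183 × 32.3 = 3.821 mg/h

3.82 mg/h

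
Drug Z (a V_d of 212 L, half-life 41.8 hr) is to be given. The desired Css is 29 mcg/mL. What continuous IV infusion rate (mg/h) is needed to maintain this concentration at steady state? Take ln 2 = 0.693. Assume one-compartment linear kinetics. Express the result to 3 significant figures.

102 mg/h

CL = ln 2 · Vd / t½ = 0.693 × 212.0 / 41.8 = 3.515 L/h
Infusion rate = CL × Css = 3.515 × 29 = 101.9 mg/h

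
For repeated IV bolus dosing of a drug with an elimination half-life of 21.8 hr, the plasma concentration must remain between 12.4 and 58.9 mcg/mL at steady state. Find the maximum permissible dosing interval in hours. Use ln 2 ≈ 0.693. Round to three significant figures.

49.0 h

k = 0.693 / t½ = 0.693 / 21.8 = 0.03179 h⁻¹
Between IV bolus doses, concentration decays as C = C₀·e^(−kτ), so C_peak/C_trough = e^(kτ).
τ_max = ln(C_peak/C_trough) / k = ln(58.9/12.4) / 0.03179 = 1.558 / 0.03179 = 49.01 h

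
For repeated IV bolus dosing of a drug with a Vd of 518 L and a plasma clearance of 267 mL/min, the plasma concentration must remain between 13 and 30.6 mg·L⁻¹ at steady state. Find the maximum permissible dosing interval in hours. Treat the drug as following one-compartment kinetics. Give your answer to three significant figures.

27.7 h

CL = 267 mL/min = 267 × 0.06 = 16.02 L/h
k = CL / Vd = 16.02 / 518.0 = 0.03093 h⁻¹
Between IV bolus doses, concentration decays as C = C₀·e^(−kτ), so C_peak/C_trough = e^(kτ).
τ_max = ln(C_peak/C_trough) / k = ln(30.6/13) / 0.03093 = 0.8561 / 0.03093 = 27.68 h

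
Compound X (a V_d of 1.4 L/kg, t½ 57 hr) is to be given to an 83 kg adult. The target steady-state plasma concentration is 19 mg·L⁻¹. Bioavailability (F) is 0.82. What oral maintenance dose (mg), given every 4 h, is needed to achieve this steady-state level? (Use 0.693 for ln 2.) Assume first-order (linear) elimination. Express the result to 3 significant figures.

131 mg

Total Vd = 1.4 × 83 = 116.2 L
CL = ln 2 · Vd / t½ = 0.693 × 116.2 / 57 = 1.413 L/h
D = CL × Css × τ / F = 1.413 × 19 × 4 / 0.82 = 131.0 mg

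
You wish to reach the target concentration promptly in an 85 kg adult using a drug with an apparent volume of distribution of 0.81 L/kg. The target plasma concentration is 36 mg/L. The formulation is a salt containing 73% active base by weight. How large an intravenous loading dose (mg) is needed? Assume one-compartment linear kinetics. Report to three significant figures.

Vd = 0.81 L/kg × 85 kg = 68.85 L
LD = Vd × C / S = 68.85 × 36.00 / 0.73 = 3395 mg

3400 mg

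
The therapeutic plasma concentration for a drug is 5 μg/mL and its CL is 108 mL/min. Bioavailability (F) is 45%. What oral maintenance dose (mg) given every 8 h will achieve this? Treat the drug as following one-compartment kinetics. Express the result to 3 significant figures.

Convert clearance: 108 mL/min × 60 min/h ÷ 1000 mL/L = 6.480 L/h
At steady state, dose per interval replaces the amount cleared in that interval: F·D/τ = CL·Css.
D = CL × Css × τ / F = 6.480 × 5 × 8 / 0.45 = 576.0 mg

576 mg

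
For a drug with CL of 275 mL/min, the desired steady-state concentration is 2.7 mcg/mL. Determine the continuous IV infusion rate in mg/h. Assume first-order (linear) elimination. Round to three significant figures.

Convert clearance: 275 mL/min × 60 min/h ÷ 1000 mL/L = 16.50 L/h
At steady state, infusion rate equals elimination rate: rate in = CL × Css.
R₀ = 16.50 × 2.7 = 44.55 mg/h

44.6 mg/h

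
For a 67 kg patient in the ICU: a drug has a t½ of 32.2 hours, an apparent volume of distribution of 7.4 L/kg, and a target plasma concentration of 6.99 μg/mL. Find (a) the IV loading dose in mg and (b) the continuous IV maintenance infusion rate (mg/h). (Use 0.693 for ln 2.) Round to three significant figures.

Total Vd = 7.4 × 67 = 495.8 L
LD = Vd × C = 495.8 × 6.99 = 3466 mg
CL = 0.693 × Vd / t½ = 0.693 × 495.8 / 32.2 = 10.67 L/h
Infusion rate = CL × Css = 10.67 × 6.99 = 74.58 mg/h

(a) 3470 mg; (b) 74.6 mg/h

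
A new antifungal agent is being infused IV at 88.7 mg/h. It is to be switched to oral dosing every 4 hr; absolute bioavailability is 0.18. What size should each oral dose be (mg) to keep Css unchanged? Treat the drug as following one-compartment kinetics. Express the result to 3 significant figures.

To maintain the same Css, the systemic dosing rate must be unchanged: F·D/τ = infusion rate.
D = rate × τ / F = 88.7 × 4 / 0.18 = 1971 mg

1970 mg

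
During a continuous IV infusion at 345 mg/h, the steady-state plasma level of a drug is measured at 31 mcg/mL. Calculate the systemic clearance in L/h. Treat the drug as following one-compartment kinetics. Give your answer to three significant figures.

11.1 L/h

At steady state, infusion rate = CL × Css, so CL = rate / Css.
CL = 345 / 31 = 11.13 L/h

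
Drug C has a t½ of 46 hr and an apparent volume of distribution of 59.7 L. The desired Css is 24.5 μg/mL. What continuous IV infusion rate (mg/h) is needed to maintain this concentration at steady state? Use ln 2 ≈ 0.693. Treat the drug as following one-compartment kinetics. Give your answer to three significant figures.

CL = 0.693 × Vd / t½ = 0.693 × 59.70 / 46 = 0.8994 L/h
Infusion rate = CL × Css = 0.8994 × 24.5 = 22.04 mg/h

22.0 mg/h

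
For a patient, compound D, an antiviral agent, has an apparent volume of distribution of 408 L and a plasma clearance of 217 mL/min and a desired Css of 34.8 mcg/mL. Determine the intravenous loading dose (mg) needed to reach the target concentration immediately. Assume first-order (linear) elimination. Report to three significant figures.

Loading dose depends on Vd (not clearance): it fills the distribution volume.
LD = Vd × C = 408.0 × 34.80 = 14200 mg

14200 mg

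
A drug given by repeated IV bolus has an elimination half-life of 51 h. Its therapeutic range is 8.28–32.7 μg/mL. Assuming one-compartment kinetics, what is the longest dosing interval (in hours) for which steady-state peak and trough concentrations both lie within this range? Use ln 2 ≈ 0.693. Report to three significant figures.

k = 0.693 / t½ = 0.693 / 51 = 0.01359 h⁻¹
Between IV bolus doses, concentration decays as C = C₀·e^(−kτ), so C_peak/C_trough = e^(kτ).
τ_max = ln(C_peak/C_trough) / k = ln(32.7/8.28) / 0.01359 = 1.374 / 0.01359 = 101.1 h

101 h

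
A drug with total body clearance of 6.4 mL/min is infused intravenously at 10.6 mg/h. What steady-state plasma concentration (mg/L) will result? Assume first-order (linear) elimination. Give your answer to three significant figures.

27.6 mg/L

CL = 6.4 mL/min × 60/1000 = 0.3840 L/h
Css = rate / CL = 10.6 / 0.3840 = 27.60 mg/L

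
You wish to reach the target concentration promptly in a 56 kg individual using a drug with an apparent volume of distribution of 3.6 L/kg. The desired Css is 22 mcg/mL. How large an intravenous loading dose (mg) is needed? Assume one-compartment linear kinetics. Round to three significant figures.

4440 mg

Total Vd = 3.6 × 56 = 201.6 L
LD = Vd × C = 201.6 × 22.00 = 4435 mg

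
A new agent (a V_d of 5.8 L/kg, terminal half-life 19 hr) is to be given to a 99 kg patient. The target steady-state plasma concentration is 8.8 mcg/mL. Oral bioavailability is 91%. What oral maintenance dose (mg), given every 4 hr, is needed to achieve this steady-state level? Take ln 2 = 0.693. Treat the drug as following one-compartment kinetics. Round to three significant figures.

Total Vd = 5.8 × 99 = 574.2 L
k = 0.693/19 = 0.03647 h⁻¹, so CL = k·Vd = 0.03647 × 574.2 = 20.94 L/h
D = CL × Css × τ / F = 20.94 × 8.8 × 4 / 0.91 = 810.0 mg

810 mg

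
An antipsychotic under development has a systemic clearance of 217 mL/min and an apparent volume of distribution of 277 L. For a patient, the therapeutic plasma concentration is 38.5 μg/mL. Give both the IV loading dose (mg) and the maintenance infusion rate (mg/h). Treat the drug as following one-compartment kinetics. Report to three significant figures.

Loading: fill Vd to C_target → 277.0 L × 38.5 mg/L = 10660 mg
Convert clearance: 217 mL/min × 60 min/h ÷ 1000 mL/L = 13.02 L/h
Maintenance: replace elimination → rate = CL × Css = 13.02 × 38.5 = 501.3 mg/h

(a) 10700 mg; (b) 501 mg/h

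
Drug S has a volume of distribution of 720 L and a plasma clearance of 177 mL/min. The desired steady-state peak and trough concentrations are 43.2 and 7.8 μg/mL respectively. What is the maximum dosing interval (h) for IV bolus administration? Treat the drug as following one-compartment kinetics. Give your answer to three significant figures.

116 h

Convert clearance: 177 mL/min × 60 min/h ÷ 1000 mL/L = 10.62 L/h
k = CL / Vd = 10.62 / 720.0 = 0.01475 h⁻¹
Between IV bolus doses, concentration decays as C = C₀·e^(−kτ), so C_peak/C_trough = e^(kτ).
τ_max = ln(C_peak/C_trough) / k = ln(43.2/7.8) / 0.01475 = 1.712 / 0.01475 = 116.1 h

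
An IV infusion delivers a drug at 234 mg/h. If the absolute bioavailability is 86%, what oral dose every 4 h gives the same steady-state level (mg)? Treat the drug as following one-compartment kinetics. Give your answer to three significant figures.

To maintain the same Css, the systemic dosing rate must be unchanged: F·D/τ = infusion rate.
D = rate × τ / F = 234 × 4 / 0.86 = 1088 mg

1090 mg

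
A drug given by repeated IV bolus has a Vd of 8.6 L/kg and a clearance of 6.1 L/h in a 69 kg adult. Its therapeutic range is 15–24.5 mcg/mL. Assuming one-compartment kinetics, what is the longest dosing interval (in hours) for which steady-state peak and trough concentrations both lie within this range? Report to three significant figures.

47.7 h

Total Vd = 8.6 × 69 = 593.4 L
k = CL / Vd = 6.100 / 593.4 = 0.01028 h⁻¹
Between IV bolus doses, concentration decays as C = C₀·e^(−kτ), so C_peak/C_trough = e^(kτ).
τ_max = ln(C_peak/C_trough) / k = ln(24.5/15) / 0.01028 = 0.4906 / 0.01028 = 47.72 h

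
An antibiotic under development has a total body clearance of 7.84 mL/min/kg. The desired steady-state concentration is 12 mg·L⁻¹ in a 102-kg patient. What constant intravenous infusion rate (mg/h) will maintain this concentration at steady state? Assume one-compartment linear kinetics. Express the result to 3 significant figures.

576 mg/h

CL = 7.84 mL/min/kg × 102 kg = 799.7 mL/min = 799.7 × 60/1000 = 47.98 L/h
Infusion rate = CL · Css = 47.98 L/h × 12 mg/L = 575.8 mg/h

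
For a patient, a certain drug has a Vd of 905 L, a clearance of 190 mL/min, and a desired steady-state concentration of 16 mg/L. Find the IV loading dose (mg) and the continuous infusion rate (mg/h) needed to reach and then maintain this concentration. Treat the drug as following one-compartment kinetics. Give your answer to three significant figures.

Loading: fill Vd to C_target → 905.0 L × 16 mg/L = 14480 mg
CL = 190 mL/min × 60/1000 = 11.40 L/h
Maintenance: replace elimination → rate = CL × Css = 11.40 × 16 = 182.4 mg/h

(a) 14500 mg; (b) 182 mg/h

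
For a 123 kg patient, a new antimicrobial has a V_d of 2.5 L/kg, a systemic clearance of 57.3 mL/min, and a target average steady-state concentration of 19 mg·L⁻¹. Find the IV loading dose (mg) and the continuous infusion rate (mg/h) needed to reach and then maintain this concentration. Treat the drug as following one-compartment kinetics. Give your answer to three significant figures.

Vd = 2.5 L/kg × 123 kg = 307.5 L
Loading: fill Vd to C_target → 307.5 L × 19 mg/L = 5843 mg
CL = 57.3 mL/min × 60/1000 = 3.438 L/h
Infusion rate = 3.438 L/h × 19 mg/L = 65.32 mg/h

(a) 5840 mg; (b) 65.3 mg/h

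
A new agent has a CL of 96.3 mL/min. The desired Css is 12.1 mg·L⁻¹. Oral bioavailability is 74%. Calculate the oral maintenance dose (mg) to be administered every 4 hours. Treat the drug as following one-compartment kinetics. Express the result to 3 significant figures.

378 mg

Convert clearance: 96.3 mL/min × 60 min/h ÷ 1000 mL/L = 5.778 L/h
D = CL × Css × τ / F = 5.778 × 12.1 × 4 / 0.74 = 377.9 mg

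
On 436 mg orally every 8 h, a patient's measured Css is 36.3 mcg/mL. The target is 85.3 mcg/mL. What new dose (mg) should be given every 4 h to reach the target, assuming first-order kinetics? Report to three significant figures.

For first-order elimination, Css ∝ F·D/(CL·τ); F and CL are unchanged, so Css ∝ D/τ.
D₂ = D₁ × (Css,target / Css,current) × (τ₂/τ₁) = 436 × (85.3/36.3) × (4/8) = 512.3 mg

512 mg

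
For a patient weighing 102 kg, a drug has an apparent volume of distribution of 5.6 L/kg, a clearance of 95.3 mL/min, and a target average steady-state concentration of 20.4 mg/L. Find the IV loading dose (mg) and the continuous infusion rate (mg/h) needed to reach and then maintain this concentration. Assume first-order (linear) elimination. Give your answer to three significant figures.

Vd(total) = 102 kg × 5.6 L/kg = 571.2 L
LD = Vd · C_target = 571.2 × 20.4 = 11650 mg
CL = 95.3 mL/min × 60/1000 = 5.718 L/h
Infusion rate = 5.718 L/h × 20.4 mg/L = 116.6 mg/h

(a) 11700 mg; (b) 117 mg/h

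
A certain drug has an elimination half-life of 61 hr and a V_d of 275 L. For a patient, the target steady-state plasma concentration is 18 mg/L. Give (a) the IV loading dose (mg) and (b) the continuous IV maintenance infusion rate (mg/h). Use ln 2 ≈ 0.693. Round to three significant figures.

LD = Vd × C = 275.0 × 18 = 4950 mg
CL = 0.693 × Vd / t½ = 0.693 × 275.0 / 61 = 3.124 L/h
Infusion rate = CL × Css = 3.124 × 18 = 56.23 mg/h

(a) 4950 mg; (b) 56.2 mg/h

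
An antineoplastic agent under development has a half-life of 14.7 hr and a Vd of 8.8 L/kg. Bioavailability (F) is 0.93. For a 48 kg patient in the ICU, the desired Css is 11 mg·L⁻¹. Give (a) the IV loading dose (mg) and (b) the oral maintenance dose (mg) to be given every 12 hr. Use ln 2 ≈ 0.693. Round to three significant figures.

Total Vd = 8.8 × 48 = 422.4 L
LD = Vd × C = 422.4 × 11 = 4646 mg
CL = 0.693 × Vd / t½ = 0.693 × 422.4 / 14.7 = 19.91 L/h
D = CL × Css × τ / F = 19.91 × 11 × 12 / 0.93 = 2826 mg

(a) 4650 mg; (b) 2830 mg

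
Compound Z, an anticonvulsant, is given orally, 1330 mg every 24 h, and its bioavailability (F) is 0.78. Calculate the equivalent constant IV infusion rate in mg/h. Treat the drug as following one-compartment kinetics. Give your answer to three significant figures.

43.2 mg/h

Equivalent systemic input: infusion rate = F·D/τ.
Rate = 0.78 × 1330 / 24 = 43.23 mg/h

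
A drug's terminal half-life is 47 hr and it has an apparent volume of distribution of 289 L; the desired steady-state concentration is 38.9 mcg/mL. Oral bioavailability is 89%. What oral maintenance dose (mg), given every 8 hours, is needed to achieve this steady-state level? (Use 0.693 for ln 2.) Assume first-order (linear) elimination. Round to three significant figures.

k = 0.693/47 = 0.01474 h⁻¹, so CL = k·Vd = 0.01474 × 289.0 = 4.260 L/h
D = CL × Css × τ / F = 4.260 × 38.9 × 8 / 0.89 = 1490 mg

1490 mg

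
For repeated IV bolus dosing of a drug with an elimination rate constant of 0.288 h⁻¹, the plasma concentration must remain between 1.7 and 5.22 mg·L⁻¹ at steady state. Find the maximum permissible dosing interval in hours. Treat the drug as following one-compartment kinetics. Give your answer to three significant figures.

Between IV bolus doses, concentration decays as C = C₀·e^(−kτ), so C_peak/C_trough = e^(kτ).
τ_max = ln(C_peak/C_trough) / k = ln(5.22/1.7) / 0.2880 = 1.122 / 0.2880 = 3.896 h

3.90 h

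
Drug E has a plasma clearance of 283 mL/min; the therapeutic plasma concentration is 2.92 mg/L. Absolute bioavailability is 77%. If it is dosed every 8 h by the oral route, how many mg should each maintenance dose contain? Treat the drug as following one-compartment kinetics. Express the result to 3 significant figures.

515 mg

CL = 283 mL/min = 283 × 0.06 = 16.98 L/h
D = CL × Css × τ / F = 16.98 × 2.92 × 8 / 0.77 = 515.1 mg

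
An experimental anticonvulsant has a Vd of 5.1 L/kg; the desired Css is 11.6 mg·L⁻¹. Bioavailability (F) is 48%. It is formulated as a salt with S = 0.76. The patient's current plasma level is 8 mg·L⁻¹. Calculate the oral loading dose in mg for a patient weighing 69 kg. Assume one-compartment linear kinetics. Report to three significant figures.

Vd = 5.1 L/kg × 69 kg = 351.9 L
Concentration deficit ΔC = 11.6 − 8 = 3.600 mg/L
LD = Vd × ΔC / F / S = 351.9 × 3.600 / 0.48 / 0.76 = 3473 mg

3470 mg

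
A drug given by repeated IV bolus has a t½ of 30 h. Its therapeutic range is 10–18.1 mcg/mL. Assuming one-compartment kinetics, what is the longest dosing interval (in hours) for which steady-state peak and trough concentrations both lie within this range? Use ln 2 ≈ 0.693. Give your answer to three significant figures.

k = 0.693 / t½ = 0.693 / 30 = 0.02310 h⁻¹
Between IV bolus doses, concentration decays as C = C₀·e^(−kτ), so C_peak/C_trough = e^(kτ).
τ_max = ln(C_peak/C_trough) / k = ln(18.1/10) / 0.02310 = 0.5933 / 0.02310 = 25.68 h

25.7 h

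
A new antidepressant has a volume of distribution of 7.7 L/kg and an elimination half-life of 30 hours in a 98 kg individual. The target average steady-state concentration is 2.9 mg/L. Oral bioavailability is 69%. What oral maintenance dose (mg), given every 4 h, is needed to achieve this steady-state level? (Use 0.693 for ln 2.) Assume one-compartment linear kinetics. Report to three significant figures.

293 mg

Vd = 7.7 L/kg × 98 kg = 754.6 L
CL = 0.693 × Vd / t½ = 0.693 × 754.6 / 30 = 17.43 L/h
D = CL × Css × τ / F = 17.43 × 2.9 × 4 / 0.69 = 293.0 mg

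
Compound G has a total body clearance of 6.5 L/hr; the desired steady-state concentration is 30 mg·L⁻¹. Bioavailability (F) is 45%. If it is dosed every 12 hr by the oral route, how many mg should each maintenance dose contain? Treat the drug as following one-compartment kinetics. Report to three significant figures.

5200 mg

D = CL × Css × τ / F = 6.500 × 30 × 12 / 0.45 = 5200 mg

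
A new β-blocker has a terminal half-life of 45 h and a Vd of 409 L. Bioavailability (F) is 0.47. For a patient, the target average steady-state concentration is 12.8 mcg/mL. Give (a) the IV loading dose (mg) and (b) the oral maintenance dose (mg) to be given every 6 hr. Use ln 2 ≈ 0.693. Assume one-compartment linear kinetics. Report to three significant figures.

(a) 5240 mg; (b) 1030 mg

LD = Vd × C = 409.0 × 12.8 = 5235 mg
CL = 0.693 × Vd / t½ = 0.693 × 409.0 / 45 = 6.299 L/h
D = CL × Css × τ / F = 6.299 × 12.8 × 6 / 0.47 = 1029 mg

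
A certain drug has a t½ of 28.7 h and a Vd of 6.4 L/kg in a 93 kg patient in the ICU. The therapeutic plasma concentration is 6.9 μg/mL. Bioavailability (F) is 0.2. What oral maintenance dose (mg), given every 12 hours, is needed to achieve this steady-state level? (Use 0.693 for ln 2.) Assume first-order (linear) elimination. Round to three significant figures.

Total Vd = 6.4 × 93 = 595.2 L
CL = ln 2 · Vd / t½ = 0.693 × 595.2 / 28.7 = 14.37 L/h
D = CL × Css × τ / F = 14.37 × 6.9 × 12 / 0.2 = 5949 mg

5950 mg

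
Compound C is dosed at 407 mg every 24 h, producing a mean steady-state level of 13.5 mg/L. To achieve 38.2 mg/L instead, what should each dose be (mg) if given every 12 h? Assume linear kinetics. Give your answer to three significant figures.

576 mg

For first-order elimination, Css ∝ F·D/(CL·τ); F and CL are unchanged, so Css ∝ D/τ.
D₂ = D₁ × (Css,target / Css,current) × (τ₂/τ₁) = 407 × (38.2/13.5) × (12/24) = 575.8 mg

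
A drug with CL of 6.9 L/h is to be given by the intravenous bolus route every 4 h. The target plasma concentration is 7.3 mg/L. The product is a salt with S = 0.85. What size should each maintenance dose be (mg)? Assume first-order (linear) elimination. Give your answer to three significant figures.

237 mg

D = CL × Css × τ / S = 6.900 × 7.3 × 4 / 0.85 = 237.0 mg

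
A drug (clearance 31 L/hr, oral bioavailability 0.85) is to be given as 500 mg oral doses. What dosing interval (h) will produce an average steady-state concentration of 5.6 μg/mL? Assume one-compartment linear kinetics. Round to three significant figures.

2.45 h

F·D/τ = CL·Css → τ = F·D / (CL·Css).
τ = 0.85 × 500 / (31 × 5.6) = 2.448 h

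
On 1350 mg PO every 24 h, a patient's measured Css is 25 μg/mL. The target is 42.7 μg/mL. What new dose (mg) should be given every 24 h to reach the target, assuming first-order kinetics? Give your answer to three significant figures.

2310 mg

For first-order elimination, Css ∝ F·D/(CL·τ); F and CL are unchanged, so Css ∝ D/τ.
D₂ = D₁ × (Css,target / Css,current) = 1350 × 42.7/25 = 2306 mg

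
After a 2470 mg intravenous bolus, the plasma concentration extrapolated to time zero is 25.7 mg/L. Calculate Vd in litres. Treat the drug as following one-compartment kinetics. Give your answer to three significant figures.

96.1 L

Immediately after an IV bolus, C₀ = Dose / Vd, so Vd = Dose / C₀.
Vd = 2470 / 25.7 = 96.11 L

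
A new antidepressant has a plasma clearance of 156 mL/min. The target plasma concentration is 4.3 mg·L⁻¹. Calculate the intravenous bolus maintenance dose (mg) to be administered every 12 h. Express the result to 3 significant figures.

CL = 156 mL/min = 156 × 0.06 = 9.360 L/h
D = CL × Css × τ = 9.360 × 4.3 × 12 = 483.0 mg

483 mg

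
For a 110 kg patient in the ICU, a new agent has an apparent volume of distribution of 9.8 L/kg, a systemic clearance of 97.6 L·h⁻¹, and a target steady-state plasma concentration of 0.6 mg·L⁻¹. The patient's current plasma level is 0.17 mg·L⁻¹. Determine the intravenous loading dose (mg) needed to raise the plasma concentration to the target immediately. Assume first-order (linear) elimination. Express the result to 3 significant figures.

464 mg

Vd(total) = 110 kg × 9.8 L/kg = 1078 L
Concentration deficit ΔC = 0.6 − 0.17 = 0.4300 mg/L
LD = Vd × ΔC = 1078 × 0.4300 = 463.5 mg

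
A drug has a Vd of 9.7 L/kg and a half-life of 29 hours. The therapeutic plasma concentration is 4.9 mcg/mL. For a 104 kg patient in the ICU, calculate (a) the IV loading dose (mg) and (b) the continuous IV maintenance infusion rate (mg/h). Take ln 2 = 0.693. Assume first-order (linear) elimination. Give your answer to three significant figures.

(a) 4940 mg; (b) 118 mg/h

Total Vd = 9.7 × 104 = 1009 L
LD = Vd × C = 1009 × 4.9 = 4944 mg
CL = 0.693 × Vd / t½ = 0.693 × 1009 / 29 = 24.11 L/h
Infusion rate = CL × Css = 24.11 × 4.9 = 118.1 mg/h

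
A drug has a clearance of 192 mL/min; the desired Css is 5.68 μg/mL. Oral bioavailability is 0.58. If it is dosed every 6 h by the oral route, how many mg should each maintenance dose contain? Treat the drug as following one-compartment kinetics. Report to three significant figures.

677 mg

Convert clearance: 192 mL/min × 60 min/h ÷ 1000 mL/L = 11.52 L/h
D = CL × Css × τ / F = 11.52 × 5.68 × 6 / 0.58 = 676.9 mg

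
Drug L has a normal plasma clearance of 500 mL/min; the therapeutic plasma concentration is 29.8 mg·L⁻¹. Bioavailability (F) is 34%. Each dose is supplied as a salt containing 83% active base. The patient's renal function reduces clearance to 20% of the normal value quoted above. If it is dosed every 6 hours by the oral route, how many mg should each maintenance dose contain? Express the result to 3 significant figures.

CL = 500 mL/min = 500 × 0.06 = 30.00 L/h
Patient clearance = 0.2 × 30.00 = 6.000 L/h
At steady state, dose per interval replaces the amount cleared in that interval: F·S·D/τ = CL·Css.
D = CL × Css × τ / F / S = 6.000 × 29.8 × 6 / 0.34 / 0.83 = 3802 mg

3800 mg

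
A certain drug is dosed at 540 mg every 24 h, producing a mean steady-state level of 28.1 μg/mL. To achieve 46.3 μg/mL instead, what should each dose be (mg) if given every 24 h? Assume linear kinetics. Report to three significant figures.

With linear kinetics, Css is proportional to dose rate (D/τ) at fixed clearance.
D₂ = D₁ × (Css,target / Css,current) = 540 × 46.3/28.1 = 889.8 mg

890 mg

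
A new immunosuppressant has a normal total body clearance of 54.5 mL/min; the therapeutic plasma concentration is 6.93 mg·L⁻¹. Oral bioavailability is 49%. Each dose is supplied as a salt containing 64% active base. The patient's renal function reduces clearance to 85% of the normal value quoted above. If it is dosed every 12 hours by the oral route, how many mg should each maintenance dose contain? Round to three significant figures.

Convert clearance: 54.5 mL/min × 60 min/h ÷ 1000 mL/L = 3.270 L/h
Patient clearance = 0.85 × 3.270 = 2.780 L/h
D = CL × Css × τ / F / S = 2.780 × 6.93 × 12 / 0.49 / 0.64 = 737.2 mg

737 mg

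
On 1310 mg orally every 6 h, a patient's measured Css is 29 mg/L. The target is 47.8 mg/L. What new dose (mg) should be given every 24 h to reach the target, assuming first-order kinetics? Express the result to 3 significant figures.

8640 mg

For first-order elimination, Css ∝ F·D/(CL·τ); F and CL are unchanged, so Css ∝ D/τ.
D₂ = D₁ × (Css,target / Css,current) × (τ₂/τ₁) = 1310 × (47.8/29) × (24/6) = 8637 mg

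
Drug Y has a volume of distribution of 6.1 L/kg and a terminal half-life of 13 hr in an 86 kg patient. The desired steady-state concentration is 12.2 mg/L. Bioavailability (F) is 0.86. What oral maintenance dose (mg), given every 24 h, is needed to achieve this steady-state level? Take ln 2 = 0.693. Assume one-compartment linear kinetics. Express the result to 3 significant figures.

9520 mg

Vd = 6.1 L/kg × 86 kg = 524.6 L
CL = 0.693 × Vd / t½ = 0.693 × 524.6 / 13 = 27.97 L/h
D = CL × Css × τ / F = 27.97 × 12.2 × 24 / 0.86 = 9523 mg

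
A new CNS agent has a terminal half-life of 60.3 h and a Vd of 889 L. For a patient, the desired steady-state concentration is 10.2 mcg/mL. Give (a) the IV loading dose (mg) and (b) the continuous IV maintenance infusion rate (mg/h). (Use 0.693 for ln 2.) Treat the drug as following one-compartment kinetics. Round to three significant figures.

LD = Vd × C = 889.0 × 10.2 = 9068 mg
CL = 0.693 × Vd / t½ = 0.693 × 889.0 / 60.3 = 10.22 L/h
Infusion rate = CL × Css = 10.22 × 10.2 = 104.2 mg/h

(a) 9070 mg; (b) 104 mg/h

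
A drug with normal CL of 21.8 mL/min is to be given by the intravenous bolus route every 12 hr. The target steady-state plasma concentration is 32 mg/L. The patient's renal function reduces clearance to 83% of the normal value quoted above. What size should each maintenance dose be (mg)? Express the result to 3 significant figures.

417 mg

Convert clearance: 21.8 mL/min × 60 min/h ÷ 1000 mL/L = 1.308 L/h
Patient clearance = 0.83 × 1.308 = 1.086 L/h
D = CL × Css × τ = 1.086 × 32 × 12 = 417.0 mg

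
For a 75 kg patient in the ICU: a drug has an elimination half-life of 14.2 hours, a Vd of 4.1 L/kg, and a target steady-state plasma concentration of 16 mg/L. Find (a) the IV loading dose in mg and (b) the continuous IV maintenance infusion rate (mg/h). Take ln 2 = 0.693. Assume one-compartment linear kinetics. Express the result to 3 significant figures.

(a) 4920 mg; (b) 240 mg/h

Vd(total) = 75 kg × 4.1 L/kg = 307.5 L
LD = Vd × C = 307.5 × 16 = 4920 mg
CL = 0.693 × Vd / t½ = 0.693 × 307.5 / 14.2 = 15.01 L/h
Infusion rate = CL × Css = 15.01 × 16 = 240.2 mg/h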